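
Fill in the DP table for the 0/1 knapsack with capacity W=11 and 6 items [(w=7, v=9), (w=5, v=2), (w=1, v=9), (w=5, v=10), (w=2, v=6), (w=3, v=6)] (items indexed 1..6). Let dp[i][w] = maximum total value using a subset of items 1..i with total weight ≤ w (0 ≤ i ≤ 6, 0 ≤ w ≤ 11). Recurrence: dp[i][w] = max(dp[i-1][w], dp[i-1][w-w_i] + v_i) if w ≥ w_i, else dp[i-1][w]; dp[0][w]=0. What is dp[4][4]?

9

i\w   0   1   2   3   4   5   6   7   8   9  10  11
  0   0   0   0   0   0   0   0   0   0   0   0   0
  1   0   0   0   0   0   0   0   9   9   9   9   9
  2   0   0   0   0   0   2   2   9   9   9   9   9
  3   0   9   9   9   9   9  11  11  18  18  18  18
  4   0   9   9   9   9  10  19  19  19  19  19  21
  5   0   9   9  15  15  15  19  19  25  25  25  25
  6   0   9   9  15  15  15  21  21  25  25  25  31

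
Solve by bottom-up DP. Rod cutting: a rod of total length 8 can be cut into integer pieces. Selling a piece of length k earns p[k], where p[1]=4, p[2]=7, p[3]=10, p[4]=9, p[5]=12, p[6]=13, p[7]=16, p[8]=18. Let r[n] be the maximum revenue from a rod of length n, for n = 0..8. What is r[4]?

   n    0    1    2    3    4    5    6    7    8
r[n]    0    4    8   12   16   20   24   28   32

16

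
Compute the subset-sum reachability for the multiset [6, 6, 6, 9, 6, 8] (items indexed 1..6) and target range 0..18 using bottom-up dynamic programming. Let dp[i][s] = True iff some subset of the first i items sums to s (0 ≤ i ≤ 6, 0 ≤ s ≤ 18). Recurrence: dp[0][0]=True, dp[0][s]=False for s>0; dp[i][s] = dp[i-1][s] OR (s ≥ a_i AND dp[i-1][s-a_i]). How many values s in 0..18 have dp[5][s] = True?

6

i\s   0   1   2   3   4   5   6   7   8   9  10  11  12  13  14  15  16  17  18
  0   T   F   F   F   F   F   F   F   F   F   F   F   F   F   F   F   F   F   F
  1   T   F   F   F   F   F   T   F   F   F   F   F   F   F   F   F   F   F   F
  2   T   F   F   F   F   F   T   F   F   F   F   F   T   F   F   F   F   F   F
  3   T   F   F   F   F   F   T   F   F   F   F   F   T   F   F   F   F   F   T
  4   T   F   F   F   F   F   T   F   F   T   F   F   T   F   F   T   F   F   T
  5   T   F   F   F   F   F   T   F   F   T   F   F   T   F   F   T   F   F   T
  6   T   F   F   F   F   F   T   F   T   T   F   F   T   F   T   T   F   T   T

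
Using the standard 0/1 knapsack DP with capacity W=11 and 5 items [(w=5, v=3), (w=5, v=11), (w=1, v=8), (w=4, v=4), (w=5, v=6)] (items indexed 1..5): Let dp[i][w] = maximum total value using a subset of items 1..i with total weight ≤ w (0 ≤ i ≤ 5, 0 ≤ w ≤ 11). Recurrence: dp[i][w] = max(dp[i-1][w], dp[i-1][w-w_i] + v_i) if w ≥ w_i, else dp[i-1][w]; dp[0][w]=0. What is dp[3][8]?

i\w   0   1   2   3   4   5   6   7   8   9  10  11
  0   0   0   0   0   0   0   0   0   0   0   0   0
  1   0   0   0   0   0   3   3   3   3   3   3   3
  2   0   0   0   0   0  11  11  11  11  11  14  14
  3   0   8   8   8   8  11  19  19  19  19  19  22
  4   0   8   8   8   8  12  19  19  19  19  23  23
  5   0   8   8   8   8  12  19  19  19  19  23  25

19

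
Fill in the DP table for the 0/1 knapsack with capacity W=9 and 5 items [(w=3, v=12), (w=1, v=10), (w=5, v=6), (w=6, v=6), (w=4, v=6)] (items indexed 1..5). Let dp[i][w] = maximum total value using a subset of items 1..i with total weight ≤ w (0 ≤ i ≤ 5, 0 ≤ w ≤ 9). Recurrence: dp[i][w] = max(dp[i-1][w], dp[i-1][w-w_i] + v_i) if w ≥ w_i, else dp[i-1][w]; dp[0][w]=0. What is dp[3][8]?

22

i\w   0   1   2   3   4   5   6   7   8   9
  0   0   0   0   0   0   0   0   0   0   0
  1   0   0   0  12  12  12  12  12  12  12
  2   0  10  10  12  22  22  22  22  22  22
  3   0  10  10  12  22  22  22  22  22  28
  4   0  10  10  12  22  22  22  22  22  28
  5   0  10  10  12  22  22  22  22  28  28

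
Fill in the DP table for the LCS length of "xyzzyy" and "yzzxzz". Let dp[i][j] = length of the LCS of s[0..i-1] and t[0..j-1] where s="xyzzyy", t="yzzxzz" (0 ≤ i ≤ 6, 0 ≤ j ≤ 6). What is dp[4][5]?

   ''  y  z  z  x  z  z
''  0  0  0  0  0  0  0
 x  0  0  0  0  1  1  1
 y  0  1  1  1  1  1  1
 z  0  1  2  2  2  2  2
 z  0  1  2  3  3  3  3
 y  0  1  2  3  3  3  3
 y  0  1  2  3  3  3  3

3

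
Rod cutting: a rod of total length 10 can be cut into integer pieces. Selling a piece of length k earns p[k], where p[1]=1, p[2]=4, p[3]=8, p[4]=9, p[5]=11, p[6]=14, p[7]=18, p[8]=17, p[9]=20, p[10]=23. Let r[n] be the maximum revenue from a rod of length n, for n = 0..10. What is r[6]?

16

   n    0    1    2    3    4    5    6    7    8    9   10
r[n]    0    1    4    8    9   12   16   18   20   24   26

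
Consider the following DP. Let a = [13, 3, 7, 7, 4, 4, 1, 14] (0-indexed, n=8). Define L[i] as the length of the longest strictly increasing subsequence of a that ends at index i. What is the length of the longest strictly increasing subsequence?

3

   i    0    1    2    3    4    5    6    7
a[i]   13    3    7    7    4    4    1   14
L[i]    1    1    2    2    2    2    1    3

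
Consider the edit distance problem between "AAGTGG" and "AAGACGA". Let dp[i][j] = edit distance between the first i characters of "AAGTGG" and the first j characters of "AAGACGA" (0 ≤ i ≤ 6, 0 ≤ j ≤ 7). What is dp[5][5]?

2

   ''  A  A  G  A  C  G  A
''  0  1  2  3  4  5  6  7
 A  1  0  1  2  3  4  5  6
 A  2  1  0  1  2  3  4  5
 G  3  2  1  0  1  2  3  4
 T  4  3  2  1  1  2  3  4
 G  5  4  3  2  2  2  2  3
 G  6  5  4  3  3  3  2  3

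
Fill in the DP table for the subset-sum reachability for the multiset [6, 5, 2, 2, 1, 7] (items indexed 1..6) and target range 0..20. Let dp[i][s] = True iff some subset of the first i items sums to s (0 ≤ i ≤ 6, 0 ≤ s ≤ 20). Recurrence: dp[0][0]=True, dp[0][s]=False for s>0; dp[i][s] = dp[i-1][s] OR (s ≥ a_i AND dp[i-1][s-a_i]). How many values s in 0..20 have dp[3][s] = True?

8

i\s   0   1   2   3   4   5   6   7   8   9  10  11  12  13  14  15  16  17  18  19  20
  0   T   F   F   F   F   F   F   F   F   F   F   F   F   F   F   F   F   F   F   F   F
  1   T   F   F   F   F   F   T   F   F   F   F   F   F   F   F   F   F   F   F   F   F
  2   T   F   F   F   F   T   T   F   F   F   F   T   F   F   F   F   F   F   F   F   F
  3   T   F   T   F   F   T   T   T   T   F   F   T   F   T   F   F   F   F   F   F   F
  4   T   F   T   F   T   T   T   T   T   T   T   T   F   T   F   T   F   F   F   F   F
  5   T   T   T   T   T   T   T   T   T   T   T   T   T   T   T   T   T   F   F   F   F
  6   T   T   T   T   T   T   T   T   T   T   T   T   T   T   T   T   T   T   T   T   T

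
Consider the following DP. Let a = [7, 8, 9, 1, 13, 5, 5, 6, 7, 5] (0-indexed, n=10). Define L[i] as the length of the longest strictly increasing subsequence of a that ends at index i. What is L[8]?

4

   i    0    1    2    3    4    5    6    7    8    9
a[i]    7    8    9    1   13    5    5    6    7    5
L[i]    1    2    3    1    4    2    2    3    4    2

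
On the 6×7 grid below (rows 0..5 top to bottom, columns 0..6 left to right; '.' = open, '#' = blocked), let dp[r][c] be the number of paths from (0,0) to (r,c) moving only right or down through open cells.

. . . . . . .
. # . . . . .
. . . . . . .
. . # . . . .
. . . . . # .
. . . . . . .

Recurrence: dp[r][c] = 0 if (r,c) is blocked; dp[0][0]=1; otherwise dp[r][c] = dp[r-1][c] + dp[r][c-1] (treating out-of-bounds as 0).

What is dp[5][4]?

32

r\c   0   1   2   3   4   5   6
  0   1   1   1   1   1   1   1
  1   1   0   1   2   3   4   5
  2   1   1   2   4   7  11  16
  3   1   2   0   4  11  22  38
  4   1   3   3   7  18   0  38
  5   1   4   7  14  32  32  70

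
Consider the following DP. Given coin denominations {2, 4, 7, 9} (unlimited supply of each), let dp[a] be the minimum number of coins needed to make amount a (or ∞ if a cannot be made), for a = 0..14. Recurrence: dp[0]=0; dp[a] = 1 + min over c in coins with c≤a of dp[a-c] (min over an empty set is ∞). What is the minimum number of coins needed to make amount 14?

 a  0  1  2  3  4  5  6  7  8  9 10 11 12 13 14
dp  0  -  1  -  1  -  2  1  2  1  3  2  3  2  2
(- denotes ∞ / unreachable)

2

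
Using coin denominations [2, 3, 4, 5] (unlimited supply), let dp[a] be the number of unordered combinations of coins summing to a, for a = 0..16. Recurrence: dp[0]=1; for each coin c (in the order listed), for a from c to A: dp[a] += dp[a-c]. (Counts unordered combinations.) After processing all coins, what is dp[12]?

after  coin     0     1     2     3     4     5     6     7     8     9    10    11    12    13    14    15    16
          2     1     0     1     0     1     0     1     0     1     0     1     0     1     0     1     0     1
          3     1     0     1     1     1     1     2     1     2     2     2     2     3     2     3     3     3
          4     1     0     1     1     2     1     3     2     4     3     5     4     7     5     8     7    10
          5     1     0     1     1     2     2     3     3     5     5     7     7    10    10    13    14    17

10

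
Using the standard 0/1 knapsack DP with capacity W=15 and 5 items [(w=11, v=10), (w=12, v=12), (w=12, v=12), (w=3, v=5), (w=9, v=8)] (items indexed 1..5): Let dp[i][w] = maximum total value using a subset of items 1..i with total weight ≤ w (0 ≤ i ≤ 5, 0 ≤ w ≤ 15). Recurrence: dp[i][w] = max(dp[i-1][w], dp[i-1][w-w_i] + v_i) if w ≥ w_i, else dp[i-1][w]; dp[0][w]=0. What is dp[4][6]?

i\w   0   1   2   3   4   5   6   7   8   9  10  11  12  13  14  15
  0   0   0   0   0   0   0   0   0   0   0   0   0   0   0   0   0
  1   0   0   0   0   0   0   0   0   0   0   0  10  10  10  10  10
  2   0   0   0   0   0   0   0   0   0   0   0  10  12  12  12  12
  3   0   0   0   0   0   0   0   0   0   0   0  10  12  12  12  12
  4   0   0   0   5   5   5   5   5   5   5   5  10  12  12  15  17
  5   0   0   0   5   5   5   5   5   5   8   8  10  13  13  15  17

5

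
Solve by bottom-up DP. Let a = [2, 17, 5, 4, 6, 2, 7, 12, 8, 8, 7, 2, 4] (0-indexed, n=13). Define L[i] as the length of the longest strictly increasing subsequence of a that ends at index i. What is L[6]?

4

   i    0    1    2    3    4    5    6    7    8    9   10   11   12
a[i]    2   17    5    4    6    2    7   12    8    8    7    2    4
L[i]    1    2    2    2    3    1    4    5    5    5    4    1    2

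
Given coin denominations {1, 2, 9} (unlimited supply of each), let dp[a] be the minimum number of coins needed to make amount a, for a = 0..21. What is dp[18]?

2

 a  0  1  2  3  4  5  6  7  8  9 10 11 12 13 14 15 16 17 18 19 20 21
dp  0  1  1  2  2  3  3  4  4  1  2  2  3  3  4  4  5  5  2  3  3  4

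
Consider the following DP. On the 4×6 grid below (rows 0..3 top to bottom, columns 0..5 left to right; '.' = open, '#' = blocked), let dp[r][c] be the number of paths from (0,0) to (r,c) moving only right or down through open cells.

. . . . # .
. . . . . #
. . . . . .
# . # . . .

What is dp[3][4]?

r\c   0   1   2   3   4   5
  0   1   1   1   1   0   0
  1   1   2   3   4   4   0
  2   1   3   6  10  14  14
  3   0   3   0  10  24  38

24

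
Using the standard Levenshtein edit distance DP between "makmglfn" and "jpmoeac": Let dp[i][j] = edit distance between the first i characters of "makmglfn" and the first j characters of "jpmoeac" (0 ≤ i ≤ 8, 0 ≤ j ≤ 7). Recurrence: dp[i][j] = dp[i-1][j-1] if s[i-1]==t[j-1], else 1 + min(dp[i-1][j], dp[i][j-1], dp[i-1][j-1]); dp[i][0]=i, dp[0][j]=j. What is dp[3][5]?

   ''  j  p  m  o  e  a  c
''  0  1  2  3  4  5  6  7
 m  1  1  2  2  3  4  5  6
 a  2  2  2  3  3  4  4  5
 k  3  3  3  3  4  4  5  5
 m  4  4  4  3  4  5  5  6
 g  5  5  5  4  4  5  6  6
 l  6  6  6  5  5  5  6  7
 f  7  7  7  6  6  6  6  7
 n  8  8  8  7  7  7  7  7

4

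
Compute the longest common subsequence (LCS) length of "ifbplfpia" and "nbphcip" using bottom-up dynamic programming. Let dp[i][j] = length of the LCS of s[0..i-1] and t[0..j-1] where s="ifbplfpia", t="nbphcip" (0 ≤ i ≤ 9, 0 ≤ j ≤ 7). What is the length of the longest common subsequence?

3

   ''  n  b  p  h  c  i  p
''  0  0  0  0  0  0  0  0
 i  0  0  0  0  0  0  1  1
 f  0  0  0  0  0  0  1  1
 b  0  0  1  1  1  1  1  1
 p  0  0  1  2  2  2  2  2
 l  0  0  1  2  2  2  2  2
 f  0  0  1  2  2  2  2  2
 p  0  0  1  2  2  2  2  3
 i  0  0  1  2  2  2  3  3
 a  0  0  1  2  2  2  3  3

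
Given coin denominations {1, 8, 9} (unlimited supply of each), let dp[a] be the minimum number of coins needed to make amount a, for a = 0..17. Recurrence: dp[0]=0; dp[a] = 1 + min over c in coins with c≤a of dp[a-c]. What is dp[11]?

 a  0  1  2  3  4  5  6  7  8  9 10 11 12 13 14 15 16 17
dp  0  1  2  3  4  5  6  7  1  1  2  3  4  5  6  7  2  2

3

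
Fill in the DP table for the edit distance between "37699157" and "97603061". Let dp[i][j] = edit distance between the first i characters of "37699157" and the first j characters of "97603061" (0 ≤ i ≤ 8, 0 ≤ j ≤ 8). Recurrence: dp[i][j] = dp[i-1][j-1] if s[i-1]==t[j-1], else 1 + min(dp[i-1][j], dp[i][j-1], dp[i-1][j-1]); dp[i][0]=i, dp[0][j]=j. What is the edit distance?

6

   ''  9  7  6  0  3  0  6  1
''  0  1  2  3  4  5  6  7  8
 3  1  1  2  3  4  4  5  6  7
 7  2  2  1  2  3  4  5  6  7
 6  3  3  2  1  2  3  4  5  6
 9  4  3  3  2  2  3  4  5  6
 9  5  4  4  3  3  3  4  5  6
 1  6  5  5  4  4  4  4  5  5
 5  7  6  6  5  5  5  5  5  6
 7  8  7  6  6  6  6  6  6  6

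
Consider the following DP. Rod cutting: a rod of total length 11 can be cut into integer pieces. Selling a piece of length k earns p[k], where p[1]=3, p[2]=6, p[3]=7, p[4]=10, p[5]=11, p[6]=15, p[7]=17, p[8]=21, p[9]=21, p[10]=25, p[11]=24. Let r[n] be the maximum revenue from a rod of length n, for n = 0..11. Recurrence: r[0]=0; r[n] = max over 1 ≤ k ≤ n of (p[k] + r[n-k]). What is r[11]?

   n    0    1    2    3    4    5    6    7    8    9   10   11
r[n]    0    3    6    9   12   15   18   21   24   27   30   33

33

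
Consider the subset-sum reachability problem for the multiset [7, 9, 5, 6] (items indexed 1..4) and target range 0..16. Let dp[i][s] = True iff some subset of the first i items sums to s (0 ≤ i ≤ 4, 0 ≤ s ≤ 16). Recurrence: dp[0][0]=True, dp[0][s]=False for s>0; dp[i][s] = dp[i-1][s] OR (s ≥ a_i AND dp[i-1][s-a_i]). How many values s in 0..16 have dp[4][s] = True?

i\s   0   1   2   3   4   5   6   7   8   9  10  11  12  13  14  15  16
  0   T   F   F   F   F   F   F   F   F   F   F   F   F   F   F   F   F
  1   T   F   F   F   F   F   F   T   F   F   F   F   F   F   F   F   F
  2   T   F   F   F   F   F   F   T   F   T   F   F   F   F   F   F   T
  3   T   F   F   F   F   T   F   T   F   T   F   F   T   F   T   F   T
  4   T   F   F   F   F   T   T   T   F   T   F   T   T   T   T   T   T

11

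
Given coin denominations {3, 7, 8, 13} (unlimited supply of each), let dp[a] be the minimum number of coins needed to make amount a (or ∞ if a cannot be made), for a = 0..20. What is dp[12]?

 a  0  1  2  3  4  5  6  7  8  9 10 11 12 13 14 15 16 17 18 19 20
dp  0  -  -  1  -  -  2  1  1  3  2  2  4  1  2  2  2  3  3  3  2
(- denotes ∞ / unreachable)

4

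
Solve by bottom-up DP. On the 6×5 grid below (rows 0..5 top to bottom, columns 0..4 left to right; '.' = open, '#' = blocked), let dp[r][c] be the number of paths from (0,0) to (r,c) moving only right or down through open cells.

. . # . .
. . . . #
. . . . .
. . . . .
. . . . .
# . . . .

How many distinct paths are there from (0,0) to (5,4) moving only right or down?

r\c   0   1   2   3   4
  0   1   1   0   0   0
  1   1   2   2   2   0
  2   1   3   5   7   7
  3   1   4   9  16  23
  4   1   5  14  30  53
  5   0   5  19  49 102

102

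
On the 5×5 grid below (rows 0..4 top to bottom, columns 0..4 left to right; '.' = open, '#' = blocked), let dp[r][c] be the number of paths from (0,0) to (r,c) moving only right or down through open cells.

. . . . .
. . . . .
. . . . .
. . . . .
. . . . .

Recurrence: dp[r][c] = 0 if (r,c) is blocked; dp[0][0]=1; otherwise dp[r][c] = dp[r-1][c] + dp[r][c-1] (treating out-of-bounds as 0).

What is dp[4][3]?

r\c   0   1   2   3   4
  0   1   1   1   1   1
  1   1   2   3   4   5
  2   1   3   6  10  15
  3   1   4  10  20  35
  4   1   5  15  35  70

35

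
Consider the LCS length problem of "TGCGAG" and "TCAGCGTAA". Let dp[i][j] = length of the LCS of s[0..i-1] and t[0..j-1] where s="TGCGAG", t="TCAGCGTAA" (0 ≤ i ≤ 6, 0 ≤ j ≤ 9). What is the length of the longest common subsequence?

   ''  T  C  A  G  C  G  T  A  A
''  0  0  0  0  0  0  0  0  0  0
 T  0  1  1  1  1  1  1  1  1  1
 G  0  1  1  1  2  2  2  2  2  2
 C  0  1  2  2  2  3  3  3  3  3
 G  0  1  2  2  3  3  4  4  4  4
 A  0  1  2  3  3  3  4  4  5  5
 G  0  1  2  3  4  4  4  4  5  5

5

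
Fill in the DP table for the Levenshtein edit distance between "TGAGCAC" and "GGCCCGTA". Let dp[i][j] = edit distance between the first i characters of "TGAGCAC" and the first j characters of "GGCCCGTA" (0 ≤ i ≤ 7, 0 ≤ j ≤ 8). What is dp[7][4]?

3

   ''  G  G  C  C  C  G  T  A
''  0  1  2  3  4  5  6  7  8
 T  1  1  2  3  4  5  6  6  7
 G  2  1  1  2  3  4  5  6  7
 A  3  2  2  2  3  4  5  6  6
 G  4  3  2  3  3  4  4  5  6
 C  5  4  3  2  3  3  4  5  6
 A  6  5  4  3  3  4  4  5  5
 C  7  6  5  4  3  3  4  5  6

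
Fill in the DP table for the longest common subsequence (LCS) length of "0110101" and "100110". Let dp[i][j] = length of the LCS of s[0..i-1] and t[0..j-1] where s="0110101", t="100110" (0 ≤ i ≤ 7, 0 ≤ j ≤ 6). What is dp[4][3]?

   ''  1  0  0  1  1  0
''  0  0  0  0  0  0  0
 0  0  0  1  1  1  1  1
 1  0  1  1  1  2  2  2
 1  0  1  1  1  2  3  3
 0  0  1  2  2  2  3  4
 1  0  1  2  2  3  3  4
 0  0  1  2  3  3  3  4
 1  0  1  2  3  4  4  4

2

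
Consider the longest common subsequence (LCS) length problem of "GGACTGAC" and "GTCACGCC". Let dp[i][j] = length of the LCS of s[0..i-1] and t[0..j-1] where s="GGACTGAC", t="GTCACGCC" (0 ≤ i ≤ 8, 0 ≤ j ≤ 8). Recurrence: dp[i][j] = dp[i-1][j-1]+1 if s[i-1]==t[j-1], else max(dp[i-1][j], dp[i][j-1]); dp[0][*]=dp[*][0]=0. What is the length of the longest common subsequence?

   ''  G  T  C  A  C  G  C  C
''  0  0  0  0  0  0  0  0  0
 G  0  1  1  1  1  1  1  1  1
 G  0  1  1  1  1  1  2  2  2
 A  0  1  1  1  2  2  2  2  2
 C  0  1  1  2  2  3  3  3  3
 T  0  1  2  2  2  3  3  3  3
 G  0  1  2  2  2  3  4  4  4
 A  0  1  2  2  3  3  4  4  4
 C  0  1  2  3  3  4  4  5  5

5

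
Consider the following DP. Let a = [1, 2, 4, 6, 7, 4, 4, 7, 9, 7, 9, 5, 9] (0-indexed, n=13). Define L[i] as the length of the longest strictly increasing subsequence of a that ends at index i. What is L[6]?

   i    0    1    2    3    4    5    6    7    8    9   10   11   12
a[i]    1    2    4    6    7    4    4    7    9    7    9    5    9
L[i]    1    2    3    4    5    3    3    5    6    5    6    4    6

3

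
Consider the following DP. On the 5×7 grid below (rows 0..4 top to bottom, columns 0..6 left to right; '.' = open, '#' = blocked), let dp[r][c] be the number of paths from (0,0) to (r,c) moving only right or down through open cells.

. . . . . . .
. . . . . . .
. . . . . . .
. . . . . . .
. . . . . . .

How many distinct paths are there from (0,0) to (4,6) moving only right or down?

r\c   0   1   2   3   4   5   6
  0   1   1   1   1   1   1   1
  1   1   2   3   4   5   6   7
  2   1   3   6  10  15  21  28
  3   1   4  10  20  35  56  84
  4   1   5  15  35  70 126 210

210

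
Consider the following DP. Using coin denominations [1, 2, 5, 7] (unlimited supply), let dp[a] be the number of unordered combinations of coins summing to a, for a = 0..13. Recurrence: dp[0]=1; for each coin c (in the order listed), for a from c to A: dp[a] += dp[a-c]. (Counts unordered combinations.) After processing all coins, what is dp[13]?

19

after  coin     0     1     2     3     4     5     6     7     8     9    10    11    12    13
          1     1     1     1     1     1     1     1     1     1     1     1     1     1     1
          2     1     1     2     2     3     3     4     4     5     5     6     6     7     7
          5     1     1     2     2     3     4     5     6     7     8    10    11    13    14
          7     1     1     2     2     3     4     5     7     8    10    12    14    17    19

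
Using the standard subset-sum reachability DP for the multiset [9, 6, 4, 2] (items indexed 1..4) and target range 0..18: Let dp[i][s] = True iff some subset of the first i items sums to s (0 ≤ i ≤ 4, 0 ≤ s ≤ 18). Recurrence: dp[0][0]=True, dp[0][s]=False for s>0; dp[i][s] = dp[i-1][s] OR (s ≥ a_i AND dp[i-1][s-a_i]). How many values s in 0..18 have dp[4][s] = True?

12

i\s   0   1   2   3   4   5   6   7   8   9  10  11  12  13  14  15  16  17  18
  0   T   F   F   F   F   F   F   F   F   F   F   F   F   F   F   F   F   F   F
  1   T   F   F   F   F   F   F   F   F   T   F   F   F   F   F   F   F   F   F
  2   T   F   F   F   F   F   T   F   F   T   F   F   F   F   F   T   F   F   F
  3   T   F   F   F   T   F   T   F   F   T   T   F   F   T   F   T   F   F   F
  4   T   F   T   F   T   F   T   F   T   T   T   T   T   T   F   T   F   T   F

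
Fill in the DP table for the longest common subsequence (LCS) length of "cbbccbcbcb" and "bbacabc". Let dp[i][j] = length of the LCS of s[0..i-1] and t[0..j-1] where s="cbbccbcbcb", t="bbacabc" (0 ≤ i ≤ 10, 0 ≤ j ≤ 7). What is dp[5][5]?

   ''  b  b  a  c  a  b  c
''  0  0  0  0  0  0  0  0
 c  0  0  0  0  1  1  1  1
 b  0  1  1  1  1  1  2  2
 b  0  1  2  2  2  2  2  2
 c  0  1  2  2  3  3  3  3
 c  0  1  2  2  3  3  3  4
 b  0  1  2  2  3  3  4  4
 c  0  1  2  2  3  3  4  5
 b  0  1  2  2  3  3  4  5
 c  0  1  2  2  3  3  4  5
 b  0  1  2  2  3  3  4  5

3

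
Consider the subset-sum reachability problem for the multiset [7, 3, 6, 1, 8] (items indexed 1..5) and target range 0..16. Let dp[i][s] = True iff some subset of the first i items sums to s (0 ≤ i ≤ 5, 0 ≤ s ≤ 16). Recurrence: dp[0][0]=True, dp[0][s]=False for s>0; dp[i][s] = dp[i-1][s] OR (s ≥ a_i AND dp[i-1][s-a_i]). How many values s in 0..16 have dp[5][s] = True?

i\s   0   1   2   3   4   5   6   7   8   9  10  11  12  13  14  15  16
  0   T   F   F   F   F   F   F   F   F   F   F   F   F   F   F   F   F
  1   T   F   F   F   F   F   F   T   F   F   F   F   F   F   F   F   F
  2   T   F   F   T   F   F   F   T   F   F   T   F   F   F   F   F   F
  3   T   F   F   T   F   F   T   T   F   T   T   F   F   T   F   F   T
  4   T   T   F   T   T   F   T   T   T   T   T   T   F   T   T   F   T
  5   T   T   F   T   T   F   T   T   T   T   T   T   T   T   T   T   T

15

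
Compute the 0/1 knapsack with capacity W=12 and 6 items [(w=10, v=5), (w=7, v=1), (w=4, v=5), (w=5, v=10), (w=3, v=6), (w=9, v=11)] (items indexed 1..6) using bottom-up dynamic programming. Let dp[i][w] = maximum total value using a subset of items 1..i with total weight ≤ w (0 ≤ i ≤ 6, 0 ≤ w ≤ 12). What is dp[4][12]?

i\w   0   1   2   3   4   5   6   7   8   9  10  11  12
  0   0   0   0   0   0   0   0   0   0   0   0   0   0
  1   0   0   0   0   0   0   0   0   0   0   5   5   5
  2   0   0   0   0   0   0   0   1   1   1   5   5   5
  3   0   0   0   0   5   5   5   5   5   5   5   6   6
  4   0   0   0   0   5  10  10  10  10  15  15  15  15
  5   0   0   0   6   6  10  10  11  16  16  16  16  21
  6   0   0   0   6   6  10  10  11  16  16  16  16  21

15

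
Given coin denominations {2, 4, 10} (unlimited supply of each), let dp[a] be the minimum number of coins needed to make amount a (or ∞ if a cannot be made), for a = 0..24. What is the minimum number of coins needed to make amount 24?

 a  0  1  2  3  4  5  6  7  8  9 10 11 12 13 14 15 16 17 18 19 20 21 22 23 24
dp  0  -  1  -  1  -  2  -  2  -  1  -  2  -  2  -  3  -  3  -  2  -  3  -  3
(- denotes ∞ / unreachable)

3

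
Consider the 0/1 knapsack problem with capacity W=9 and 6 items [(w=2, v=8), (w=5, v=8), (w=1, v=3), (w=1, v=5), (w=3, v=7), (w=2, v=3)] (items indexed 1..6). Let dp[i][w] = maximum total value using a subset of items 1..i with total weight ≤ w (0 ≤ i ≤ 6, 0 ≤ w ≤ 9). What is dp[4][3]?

13

i\w   0   1   2   3   4   5   6   7   8   9
  0   0   0   0   0   0   0   0   0   0   0
  1   0   0   8   8   8   8   8   8   8   8
  2   0   0   8   8   8   8   8  16  16  16
  3   0   3   8  11  11  11  11  16  19  19
  4   0   5   8  13  16  16  16  16  21  24
  5   0   5   8  13  16  16  20  23  23  24
  6   0   5   8  13  16  16  20  23  23  26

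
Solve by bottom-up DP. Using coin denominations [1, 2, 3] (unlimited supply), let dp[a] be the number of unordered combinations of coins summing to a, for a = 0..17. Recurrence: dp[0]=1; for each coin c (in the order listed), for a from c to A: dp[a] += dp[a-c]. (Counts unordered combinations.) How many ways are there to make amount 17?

after  coin     0     1     2     3     4     5     6     7     8     9    10    11    12    13    14    15    16    17
          1     1     1     1     1     1     1     1     1     1     1     1     1     1     1     1     1     1     1
          2     1     1     2     2     3     3     4     4     5     5     6     6     7     7     8     8     9     9
          3     1     1     2     3     4     5     7     8    10    12    14    16    19    21    24    27    30    33

33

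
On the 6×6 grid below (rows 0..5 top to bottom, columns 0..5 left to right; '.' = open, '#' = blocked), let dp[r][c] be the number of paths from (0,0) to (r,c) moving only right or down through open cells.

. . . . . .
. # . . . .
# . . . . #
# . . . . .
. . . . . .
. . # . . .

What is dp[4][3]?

5

r\c   0   1   2   3   4   5
  0   1   1   1   1   1   1
  1   1   0   1   2   3   4
  2   0   0   1   3   6   0
  3   0   0   1   4  10  10
  4   0   0   1   5  15  25
  5   0   0   0   5  20  45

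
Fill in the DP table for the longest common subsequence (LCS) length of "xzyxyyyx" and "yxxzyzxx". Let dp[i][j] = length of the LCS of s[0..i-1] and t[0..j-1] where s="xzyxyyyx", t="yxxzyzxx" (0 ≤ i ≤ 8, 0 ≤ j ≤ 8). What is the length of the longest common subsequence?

   ''  y  x  x  z  y  z  x  x
''  0  0  0  0  0  0  0  0  0
 x  0  0  1  1  1  1  1  1  1
 z  0  0  1  1  2  2  2  2  2
 y  0  1  1  1  2  3  3  3  3
 x  0  1  2  2  2  3  3  4  4
 y  0  1  2  2  2  3  3  4  4
 y  0  1  2  2  2  3  3  4  4
 y  0  1  2  2  2  3  3  4  4
 x  0  1  2  3  3  3  3  4  5

5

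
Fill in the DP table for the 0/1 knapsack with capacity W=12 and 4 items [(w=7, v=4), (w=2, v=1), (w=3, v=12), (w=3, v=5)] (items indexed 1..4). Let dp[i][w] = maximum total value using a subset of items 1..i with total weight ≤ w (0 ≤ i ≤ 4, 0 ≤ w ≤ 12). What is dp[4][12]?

18

i\w   0   1   2   3   4   5   6   7   8   9  10  11  12
  0   0   0   0   0   0   0   0   0   0   0   0   0   0
  1   0   0   0   0   0   0   0   4   4   4   4   4   4
  2   0   0   1   1   1   1   1   4   4   5   5   5   5
  3   0   0   1  12  12  13  13  13  13  13  16  16  17
  4   0   0   1  12  12  13  17  17  18  18  18  18  18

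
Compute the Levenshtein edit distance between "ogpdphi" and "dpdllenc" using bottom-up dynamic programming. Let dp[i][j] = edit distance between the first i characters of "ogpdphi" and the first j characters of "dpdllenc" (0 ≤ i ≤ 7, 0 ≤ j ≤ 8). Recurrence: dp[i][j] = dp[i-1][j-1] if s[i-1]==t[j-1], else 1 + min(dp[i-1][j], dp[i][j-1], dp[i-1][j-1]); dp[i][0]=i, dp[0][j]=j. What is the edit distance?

7

   ''  d  p  d  l  l  e  n  c
''  0  1  2  3  4  5  6  7  8
 o  1  1  2  3  4  5  6  7  8
 g  2  2  2  3  4  5  6  7  8
 p  3  3  2  3  4  5  6  7  8
 d  4  3  3  2  3  4  5  6  7
 p  5  4  3  3  3  4  5  6  7
 h  6  5  4  4  4  4  5  6  7
 i  7  6  5  5  5  5  5  6  7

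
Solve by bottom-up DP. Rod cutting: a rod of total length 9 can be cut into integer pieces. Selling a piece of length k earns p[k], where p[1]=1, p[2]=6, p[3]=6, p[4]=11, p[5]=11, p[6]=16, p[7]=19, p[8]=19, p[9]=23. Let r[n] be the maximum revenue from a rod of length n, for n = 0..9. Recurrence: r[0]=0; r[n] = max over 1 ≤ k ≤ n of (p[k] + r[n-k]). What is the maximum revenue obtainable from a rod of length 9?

25

   n    0    1    2    3    4    5    6    7    8    9
r[n]    0    1    6    7   12   13   18   19   24   25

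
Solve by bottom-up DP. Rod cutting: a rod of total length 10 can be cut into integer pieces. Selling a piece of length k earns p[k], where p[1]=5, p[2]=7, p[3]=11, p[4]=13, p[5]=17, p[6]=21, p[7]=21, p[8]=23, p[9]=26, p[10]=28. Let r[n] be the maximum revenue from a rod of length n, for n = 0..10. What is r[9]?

45

   n    0    1    2    3    4    5    6    7    8    9   10
r[n]    0    5   10   15   20   25   30   35   40   45   50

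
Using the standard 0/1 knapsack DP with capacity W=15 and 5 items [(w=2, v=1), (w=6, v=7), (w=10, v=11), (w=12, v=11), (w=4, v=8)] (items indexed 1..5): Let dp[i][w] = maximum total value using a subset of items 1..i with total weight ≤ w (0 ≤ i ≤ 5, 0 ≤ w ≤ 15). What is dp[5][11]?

15

i\w   0   1   2   3   4   5   6   7   8   9  10  11  12  13  14  15
  0   0   0   0   0   0   0   0   0   0   0   0   0   0   0   0   0
  1   0   0   1   1   1   1   1   1   1   1   1   1   1   1   1   1
  2   0   0   1   1   1   1   7   7   8   8   8   8   8   8   8   8
  3   0   0   1   1   1   1   7   7   8   8  11  11  12  12  12  12
  4   0   0   1   1   1   1   7   7   8   8  11  11  12  12  12  12
  5   0   0   1   1   8   8   9   9   9   9  15  15  16  16  19  19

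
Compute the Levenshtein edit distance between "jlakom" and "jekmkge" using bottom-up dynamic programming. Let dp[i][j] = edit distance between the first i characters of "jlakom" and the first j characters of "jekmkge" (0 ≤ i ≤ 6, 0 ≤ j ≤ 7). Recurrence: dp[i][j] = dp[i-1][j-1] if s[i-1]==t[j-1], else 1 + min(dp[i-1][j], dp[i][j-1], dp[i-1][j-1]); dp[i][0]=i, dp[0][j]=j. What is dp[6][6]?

5

   ''  j  e  k  m  k  g  e
''  0  1  2  3  4  5  6  7
 j  1  0  1  2  3  4  5  6
 l  2  1  1  2  3  4  5  6
 a  3  2  2  2  3  4  5  6
 k  4  3  3  2  3  3  4  5
 o  5  4  4  3  3  4  4  5
 m  6  5  5  4  3  4  5  5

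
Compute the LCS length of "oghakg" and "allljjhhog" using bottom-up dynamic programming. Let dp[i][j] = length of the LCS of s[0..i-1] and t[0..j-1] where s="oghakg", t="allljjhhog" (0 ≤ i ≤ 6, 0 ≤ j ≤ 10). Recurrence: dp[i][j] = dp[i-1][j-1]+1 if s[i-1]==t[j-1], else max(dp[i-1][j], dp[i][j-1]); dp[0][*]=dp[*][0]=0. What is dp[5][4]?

   ''  a  l  l  l  j  j  h  h  o  g
''  0  0  0  0  0  0  0  0  0  0  0
 o  0  0  0  0  0  0  0  0  0  1  1
 g  0  0  0  0  0  0  0  0  0  1  2
 h  0  0  0  0  0  0  0  1  1  1  2
 a  0  1  1  1  1  1  1  1  1  1  2
 k  0  1  1  1  1  1  1  1  1  1  2
 g  0  1  1  1  1  1  1  1  1  1  2

1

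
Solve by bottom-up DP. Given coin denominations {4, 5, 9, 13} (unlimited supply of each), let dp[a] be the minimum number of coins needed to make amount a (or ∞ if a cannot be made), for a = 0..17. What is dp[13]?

 a  0  1  2  3  4  5  6  7  8  9 10 11 12 13 14 15 16 17
dp  0  -  -  -  1  1  -  -  2  1  2  -  3  1  2  3  4  2
(- denotes ∞ / unreachable)

1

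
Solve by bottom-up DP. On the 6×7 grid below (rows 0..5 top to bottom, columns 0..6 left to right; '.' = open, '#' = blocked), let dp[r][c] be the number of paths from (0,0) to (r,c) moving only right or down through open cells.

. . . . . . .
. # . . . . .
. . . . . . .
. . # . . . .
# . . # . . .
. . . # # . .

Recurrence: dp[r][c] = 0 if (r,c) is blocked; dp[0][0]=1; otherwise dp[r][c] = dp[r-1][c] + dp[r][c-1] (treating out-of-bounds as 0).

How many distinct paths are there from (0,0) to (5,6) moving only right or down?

r\c   0   1   2   3   4   5   6
  0   1   1   1   1   1   1   1
  1   1   0   1   2   3   4   5
  2   1   1   2   4   7  11  16
  3   1   2   0   4  11  22  38
  4   0   2   2   0  11  33  71
  5   0   2   4   0   0  33 104

104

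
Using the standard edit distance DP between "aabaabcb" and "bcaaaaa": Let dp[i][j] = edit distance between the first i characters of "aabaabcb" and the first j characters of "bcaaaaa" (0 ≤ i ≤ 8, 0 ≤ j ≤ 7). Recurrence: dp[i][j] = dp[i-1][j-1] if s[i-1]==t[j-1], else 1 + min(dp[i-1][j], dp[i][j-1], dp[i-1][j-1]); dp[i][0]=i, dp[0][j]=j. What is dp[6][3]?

4

   ''  b  c  a  a  a  a  a
''  0  1  2  3  4  5  6  7
 a  1  1  2  2  3  4  5  6
 a  2  2  2  2  2  3  4  5
 b  3  2  3  3  3  3  4  5
 a  4  3  3  3  3  3  3  4
 a  5  4  4  3  3  3  3  3
 b  6  5  5  4  4  4  4  4
 c  7  6  5  5  5  5  5  5
 b  8  7  6  6  6  6  6  6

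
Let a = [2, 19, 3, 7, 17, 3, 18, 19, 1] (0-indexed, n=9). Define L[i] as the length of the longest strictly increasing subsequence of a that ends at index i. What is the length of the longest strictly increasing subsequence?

   i    0    1    2    3    4    5    6    7    8
a[i]    2   19    3    7   17    3   18   19    1
L[i]    1    2    2    3    4    2    5    6    1

6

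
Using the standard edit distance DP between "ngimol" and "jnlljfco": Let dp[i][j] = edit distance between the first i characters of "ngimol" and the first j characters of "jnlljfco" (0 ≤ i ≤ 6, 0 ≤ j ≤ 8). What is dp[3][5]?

   ''  j  n  l  l  j  f  c  o
''  0  1  2  3  4  5  6  7  8
 n  1  1  1  2  3  4  5  6  7
 g  2  2  2  2  3  4  5  6  7
 i  3  3  3  3  3  4  5  6  7
 m  4  4  4  4  4  4  5  6  7
 o  5  5  5  5  5  5  5  6  6
 l  6  6  6  5  5  6  6  6  7

4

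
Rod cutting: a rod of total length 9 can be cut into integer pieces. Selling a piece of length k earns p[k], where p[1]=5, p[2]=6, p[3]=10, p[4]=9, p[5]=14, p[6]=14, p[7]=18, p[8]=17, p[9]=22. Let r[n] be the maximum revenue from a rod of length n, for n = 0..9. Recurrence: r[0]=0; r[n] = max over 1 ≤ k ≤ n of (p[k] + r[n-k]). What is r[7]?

35

   n    0    1    2    3    4    5    6    7    8    9
r[n]    0    5   10   15   20   25   30   35   40   45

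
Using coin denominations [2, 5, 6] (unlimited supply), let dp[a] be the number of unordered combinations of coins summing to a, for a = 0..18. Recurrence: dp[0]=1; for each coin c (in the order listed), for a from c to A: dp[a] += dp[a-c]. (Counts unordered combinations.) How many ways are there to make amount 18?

6

after  coin     0     1     2     3     4     5     6     7     8     9    10    11    12    13    14    15    16    17    18
          2     1     0     1     0     1     0     1     0     1     0     1     0     1     0     1     0     1     0     1
          5     1     0     1     0     1     1     1     1     1     1     2     1     2     1     2     2     2     2     2
          6     1     0     1     0     1     1     2     1     2     1     3     2     4     2     4     3     5     4     6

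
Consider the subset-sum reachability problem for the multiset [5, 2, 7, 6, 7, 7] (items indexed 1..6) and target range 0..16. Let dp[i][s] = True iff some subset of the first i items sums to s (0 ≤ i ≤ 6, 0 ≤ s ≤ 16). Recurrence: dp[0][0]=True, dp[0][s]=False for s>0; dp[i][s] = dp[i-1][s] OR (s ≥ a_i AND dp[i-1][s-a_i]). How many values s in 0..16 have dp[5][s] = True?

i\s   0   1   2   3   4   5   6   7   8   9  10  11  12  13  14  15  16
  0   T   F   F   F   F   F   F   F   F   F   F   F   F   F   F   F   F
  1   T   F   F   F   F   T   F   F   F   F   F   F   F   F   F   F   F
  2   T   F   T   F   F   T   F   T   F   F   F   F   F   F   F   F   F
  3   T   F   T   F   F   T   F   T   F   T   F   F   T   F   T   F   F
  4   T   F   T   F   F   T   T   T   T   T   F   T   T   T   T   T   F
  5   T   F   T   F   F   T   T   T   T   T   F   T   T   T   T   T   T
  6   T   F   T   F   F   T   T   T   T   T   F   T   T   T   T   T   T

13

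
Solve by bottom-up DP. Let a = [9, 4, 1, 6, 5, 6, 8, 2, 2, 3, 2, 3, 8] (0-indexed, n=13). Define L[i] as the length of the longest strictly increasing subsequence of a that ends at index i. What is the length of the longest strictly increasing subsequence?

   i    0    1    2    3    4    5    6    7    8    9   10   11   12
a[i]    9    4    1    6    5    6    8    2    2    3    2    3    8
L[i]    1    1    1    2    2    3    4    2    2    3    2    3    4

4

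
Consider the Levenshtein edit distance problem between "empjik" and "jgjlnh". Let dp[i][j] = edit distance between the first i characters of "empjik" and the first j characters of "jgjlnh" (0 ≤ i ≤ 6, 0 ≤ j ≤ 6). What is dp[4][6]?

6

   ''  j  g  j  l  n  h
''  0  1  2  3  4  5  6
 e  1  1  2  3  4  5  6
 m  2  2  2  3  4  5  6
 p  3  3  3  3  4  5  6
 j  4  3  4  3  4  5  6
 i  5  4  4  4  4  5  6
 k  6  5  5  5  5  5  6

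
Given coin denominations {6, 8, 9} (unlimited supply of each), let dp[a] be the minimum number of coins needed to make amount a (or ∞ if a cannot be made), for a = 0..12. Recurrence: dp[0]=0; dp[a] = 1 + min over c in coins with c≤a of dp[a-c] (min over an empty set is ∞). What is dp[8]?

1

 a  0  1  2  3  4  5  6  7  8  9 10 11 12
dp  0  -  -  -  -  -  1  -  1  1  -  -  2
(- denotes ∞ / unreachable)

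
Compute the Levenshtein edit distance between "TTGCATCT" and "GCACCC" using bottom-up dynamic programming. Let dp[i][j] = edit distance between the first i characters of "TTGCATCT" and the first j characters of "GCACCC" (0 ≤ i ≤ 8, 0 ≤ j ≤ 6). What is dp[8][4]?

   ''  G  C  A  C  C  C
''  0  1  2  3  4  5  6
 T  1  1  2  3  4  5  6
 T  2  2  2  3  4  5  6
 G  3  2  3  3  4  5  6
 C  4  3  2  3  3  4  5
 A  5  4  3  2  3  4  5
 T  6  5  4  3  3  4  5
 C  7  6  5  4  3  3  4
 T  8  7  6  5  4  4  4

4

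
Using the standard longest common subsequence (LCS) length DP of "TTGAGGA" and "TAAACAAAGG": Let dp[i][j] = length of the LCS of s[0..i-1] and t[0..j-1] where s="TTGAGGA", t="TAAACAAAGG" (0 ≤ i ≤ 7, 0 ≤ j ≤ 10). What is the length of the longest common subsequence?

   ''  T  A  A  A  C  A  A  A  G  G
''  0  0  0  0  0  0  0  0  0  0  0
 T  0  1  1  1  1  1  1  1  1  1  1
 T  0  1  1  1  1  1  1  1  1  1  1
 G  0  1  1  1  1  1  1  1  1  2  2
 A  0  1  2  2  2  2  2  2  2  2  2
 G  0  1  2  2  2  2  2  2  2  3  3
 G  0  1  2  2  2  2  2  2  2  3  4
 A  0  1  2  3  3  3  3  3  3  3  4

4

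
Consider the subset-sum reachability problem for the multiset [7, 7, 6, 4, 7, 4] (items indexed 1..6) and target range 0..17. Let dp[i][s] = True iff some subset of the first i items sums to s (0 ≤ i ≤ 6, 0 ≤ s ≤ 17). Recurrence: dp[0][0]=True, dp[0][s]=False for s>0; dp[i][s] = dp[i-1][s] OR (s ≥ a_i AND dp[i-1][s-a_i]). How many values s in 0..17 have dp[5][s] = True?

i\s   0   1   2   3   4   5   6   7   8   9  10  11  12  13  14  15  16  17
  0   T   F   F   F   F   F   F   F   F   F   F   F   F   F   F   F   F   F
  1   T   F   F   F   F   F   F   T   F   F   F   F   F   F   F   F   F   F
  2   T   F   F   F   F   F   F   T   F   F   F   F   F   F   T   F   F   F
  3   T   F   F   F   F   F   T   T   F   F   F   F   F   T   T   F   F   F
  4   T   F   F   F   T   F   T   T   F   F   T   T   F   T   T   F   F   T
  5   T   F   F   F   T   F   T   T   F   F   T   T   F   T   T   F   F   T
  6   T   F   F   F   T   F   T   T   T   F   T   T   F   T   T   T   F   T

9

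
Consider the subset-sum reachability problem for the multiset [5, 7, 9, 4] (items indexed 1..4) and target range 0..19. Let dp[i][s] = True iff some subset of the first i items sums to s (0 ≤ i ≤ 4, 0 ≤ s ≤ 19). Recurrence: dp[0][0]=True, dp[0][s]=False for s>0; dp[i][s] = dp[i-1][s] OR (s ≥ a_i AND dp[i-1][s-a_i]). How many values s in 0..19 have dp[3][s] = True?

7

i\s   0   1   2   3   4   5   6   7   8   9  10  11  12  13  14  15  16  17  18  19
  0   T   F   F   F   F   F   F   F   F   F   F   F   F   F   F   F   F   F   F   F
  1   T   F   F   F   F   T   F   F   F   F   F   F   F   F   F   F   F   F   F   F
  2   T   F   F   F   F   T   F   T   F   F   F   F   T   F   F   F   F   F   F   F
  3   T   F   F   F   F   T   F   T   F   T   F   F   T   F   T   F   T   F   F   F
  4   T   F   F   F   T   T   F   T   F   T   F   T   T   T   T   F   T   F   T   F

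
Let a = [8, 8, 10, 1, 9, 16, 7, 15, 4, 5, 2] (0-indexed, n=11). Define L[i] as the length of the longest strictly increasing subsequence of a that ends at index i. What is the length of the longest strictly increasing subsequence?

   i    0    1    2    3    4    5    6    7    8    9   10
a[i]    8    8   10    1    9   16    7   15    4    5    2
L[i]    1    1    2    1    2    3    2    3    2    3    2

3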